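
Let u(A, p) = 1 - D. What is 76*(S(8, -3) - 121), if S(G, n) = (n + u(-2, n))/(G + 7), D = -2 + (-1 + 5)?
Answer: -138244/15 ≈ -9216.3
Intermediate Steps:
D = 2 (D = -2 + 4 = 2)
u(A, p) = -1 (u(A, p) = 1 - 1*2 = 1 - 2 = -1)
S(G, n) = (-1 + n)/(7 + G) (S(G, n) = (n - 1)/(G + 7) = (-1 + n)/(7 + G))
76*(S(8, -3) - 121) = 76*((-1 - 3)/(7 + 8) - 121) = 76*(-4/15 - 121) = 76*(-1819/15) = -138244/15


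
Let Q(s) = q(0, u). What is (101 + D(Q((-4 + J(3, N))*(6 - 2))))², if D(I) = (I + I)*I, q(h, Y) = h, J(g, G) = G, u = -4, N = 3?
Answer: 10201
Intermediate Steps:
Q(s) = 0
D(I) = 2*I² (D(I) = (2*I)*I = 2*I²)
(101 + D(Q((-4 + J(3, N))*(6 - 2))))² = (101 + 2*0²)² = (101 + 2*0)² = (101 + 0)² = 101² = 10201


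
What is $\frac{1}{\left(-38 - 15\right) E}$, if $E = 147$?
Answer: $- \frac{1}{7791} \approx -0.00012835$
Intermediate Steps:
$\frac{1}{\left(-38 - 15\right) E} = \frac{1}{\left(-38 - 15\right) 147} = \frac{1}{\left(-53\right) 147} = \frac{1}{-7791} = - \frac{1}{7791}$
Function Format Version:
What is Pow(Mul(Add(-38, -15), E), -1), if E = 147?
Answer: Rational(-1, 7791) ≈ -0.00012835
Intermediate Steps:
Pow(Mul(Add(-38, -15), E), -1) = Pow(Mul(Add(-38, -15), 147), -1) = Pow(Mul(-53, 147), -1) = Pow(-7791, -1) = Rational(-1, 7791)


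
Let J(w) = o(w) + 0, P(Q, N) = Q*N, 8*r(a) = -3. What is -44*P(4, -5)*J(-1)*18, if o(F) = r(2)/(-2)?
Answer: 2970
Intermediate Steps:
r(a) = -3/8 (r(a) = (⅛)*(-3) = -3/8)
P(Q, N) = N*Q
o(F) = 3/16 (o(F) = -3/8/(-2) = -3/8*(-½) = 3/16)
J(w) = 3/16 (J(w) = 3/16 + 0 = 3/16)
-44*P(4, -5)*J(-1)*18 = -44*(-5*4)*3/16*18 = -(-880)*3/16*18 = -44*(-15/4)*18 = 165*18 = 2970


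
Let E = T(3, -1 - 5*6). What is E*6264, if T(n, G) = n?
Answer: 18792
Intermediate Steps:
E = 3
E*6264 = 3*6264 = 18792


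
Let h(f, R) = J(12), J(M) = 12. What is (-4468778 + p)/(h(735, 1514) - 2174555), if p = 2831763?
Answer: 1637015/2174543 ≈ 0.75281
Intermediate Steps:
h(f, R) = 12
(-4468778 + p)/(h(735, 1514) - 2174555) = (-4468778 + 2831763)/(12 - 2174555) = -1637015/(-2174543) = -1637015*(-1/2174543) = 1637015/2174543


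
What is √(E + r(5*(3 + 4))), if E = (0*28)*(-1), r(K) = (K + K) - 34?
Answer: 6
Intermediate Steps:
r(K) = -34 + 2*K (r(K) = 2*K - 34 = -34 + 2*K)
E = 0 (E = 0*(-1) = 0)
√(E + r(5*(3 + 4))) = √(0 + (-34 + 2*(5*(3 + 4)))) = √(0 + (-34 + 2*(5*7))) = √(0 + (-34 + 2*35)) = √(0 + (-34 + 70)) = √(0 + 36) = √36 = 6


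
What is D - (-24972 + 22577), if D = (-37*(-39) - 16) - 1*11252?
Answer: -7430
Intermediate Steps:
D = -9825 (D = (1443 - 16) - 11252 = 1427 - 11252 = -9825)
D - (-24972 + 22577) = -9825 - (-24972 + 22577) = -9825 - 1*(-2395) = -9825 + 2395 = -7430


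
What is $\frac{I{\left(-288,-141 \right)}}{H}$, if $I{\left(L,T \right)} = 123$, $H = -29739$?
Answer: $- \frac{41}{9913} \approx -0.004136$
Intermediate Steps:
$\frac{I{\left(-288,-141 \right)}}{H} = \frac{123}{-29739} = 123 \left(- \frac{1}{29739}\right) = - \frac{41}{9913}$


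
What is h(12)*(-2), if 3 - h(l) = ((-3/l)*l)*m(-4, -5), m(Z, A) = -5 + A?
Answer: 54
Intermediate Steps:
h(l) = -27 (h(l) = 3 - (-3/l)*l*(-5 - 5) = 3 - (-3)*(-10) = 3 - 1*30 = 3 - 30 = -27)
h(12)*(-2) = -27*(-2) = 54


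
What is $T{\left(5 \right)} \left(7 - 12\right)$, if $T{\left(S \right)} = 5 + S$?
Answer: $-50$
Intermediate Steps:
$T{\left(5 \right)} \left(7 - 12\right) = \left(5 + 5\right) \left(7 - 12\right) = 10 \left(-5\right) = -50$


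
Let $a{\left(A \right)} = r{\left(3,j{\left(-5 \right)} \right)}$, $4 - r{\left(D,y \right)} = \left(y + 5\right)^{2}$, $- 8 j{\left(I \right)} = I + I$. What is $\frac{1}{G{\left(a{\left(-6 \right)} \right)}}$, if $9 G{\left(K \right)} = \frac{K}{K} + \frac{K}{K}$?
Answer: $\frac{9}{2} \approx 4.5$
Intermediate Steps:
$j{\left(I \right)} = - \frac{I}{4}$ ($j{\left(I \right)} = - \frac{I + I}{8} = - \frac{2 I}{8} = - \frac{I}{4}$)
$r{\left(D,y \right)} = 4 - \left(5 + y\right)^{2}$ ($r{\left(D,y \right)} = 4 - \left(y + 5\right)^{2} = 4 - \left(5 + y\right)^{2}$)
$a{\left(A \right)} = - \frac{561}{16}$ ($a{\left(A \right)} = 4 - \left(5 - - \frac{5}{4}\right)^{2} = 4 - \left(5 + \frac{5}{4}\right)^{2} = 4 - \left(\frac{25}{4}\right)^{2} = 4 - \frac{625}{16} = - \frac{561}{16}$)
$G{\left(K \right)} = \frac{2}{9}$ ($G{\left(K \right)} = \frac{\frac{K}{K} + \frac{K}{K}}{9} = \frac{1 + 1}{9} = \frac{1}{9} \cdot 2 = \frac{2}{9}$)
$\frac{1}{G{\left(a{\left(-6 \right)} \right)}} = \frac{1}{\frac{2}{9}} = \frac{9}{2}$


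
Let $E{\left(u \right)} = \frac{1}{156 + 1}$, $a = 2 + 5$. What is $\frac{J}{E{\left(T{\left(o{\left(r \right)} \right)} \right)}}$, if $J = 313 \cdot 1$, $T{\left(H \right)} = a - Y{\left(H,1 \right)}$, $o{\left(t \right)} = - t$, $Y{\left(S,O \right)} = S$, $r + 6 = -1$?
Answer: $49141$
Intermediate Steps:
$a = 7$
$r = -7$ ($r = -6 - 1 = -7$)
$T{\left(H \right)} = 7 - H$
$J = 313$
$E{\left(u \right)} = \frac{1}{157}$
$\frac{J}{E{\left(T{\left(o{\left(r \right)} \right)} \right)}} = 313 \frac{1}{\frac{1}{157}} = 313 \cdot 157 = 49141$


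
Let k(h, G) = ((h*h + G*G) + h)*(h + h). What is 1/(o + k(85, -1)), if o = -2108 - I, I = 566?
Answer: 1/1240196 ≈ 8.0632e-7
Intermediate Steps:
o = -2674 (o = -2108 - 1*566 = -2108 - 566 = -2674)
k(h, G) = 2*h*(h + G**2 + h**2) (k(h, G) = ((h**2 + G**2) + h)*(2*h) = ((G**2 + h**2) + h)*(2*h) = (h + G**2 + h**2)*(2*h) = 2*h*(h + G**2 + h**2))
1/(o + k(85, -1)) = 1/(-2674 + 2*85*(85 + (-1)**2 + 85**2)) = 1/(-2674 + 2*85*(85 + 1 + 7225)) = 1/(-2674 + 2*85*7311) = 1/(-2674 + 1242870) = 1/1240196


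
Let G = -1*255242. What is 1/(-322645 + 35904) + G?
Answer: -73188346323/286741 ≈ -2.5524e+5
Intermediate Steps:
G = -255242
1/(-322645 + 35904) + G = 1/(-322645 + 35904) - 255242 = 1/(-286741) - 255242 = -1/286741 - 255242 = -73188346323/286741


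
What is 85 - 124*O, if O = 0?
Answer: 85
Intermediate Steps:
85 - 124*O = 85 - 124*0 = 85 + 0 = 85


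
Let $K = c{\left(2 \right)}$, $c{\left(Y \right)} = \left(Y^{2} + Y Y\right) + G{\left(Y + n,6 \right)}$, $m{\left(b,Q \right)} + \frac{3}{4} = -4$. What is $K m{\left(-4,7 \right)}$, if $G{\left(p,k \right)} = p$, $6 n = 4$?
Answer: $- \frac{152}{3} \approx -50.667$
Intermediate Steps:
$n = \frac{2}{3}$ ($n = \frac{1}{6} \cdot 4 = \frac{2}{3} \approx 0.66667$)
$m{\left(b,Q \right)} = - \frac{19}{4}$ ($m{\left(b,Q \right)} = - \frac{3}{4} - 4 = - \frac{19}{4}$)
$c{\left(Y \right)} = \frac{2}{3} + Y + 2 Y^{2}$ ($c{\left(Y \right)} = \left(Y^{2} + Y Y\right) + \left(Y + \frac{2}{3}\right) = \left(Y^{2} + Y^{2}\right) + \left(\frac{2}{3} + Y\right) = 2 Y^{2} + \left(\frac{2}{3} + Y\right) = \frac{2}{3} + Y + 2 Y^{2}$)
$K = \frac{32}{3}$ ($K = \frac{2}{3} + 2 + 2 \cdot 2^{2} = \frac{2}{3} + 2 + 2 \cdot 4 = \frac{2}{3} + 2 + 8 = \frac{32}{3} \approx 10.667$)
$K m{\left(-4,7 \right)} = \frac{32}{3} \left(- \frac{19}{4}\right) = - \frac{152}{3}$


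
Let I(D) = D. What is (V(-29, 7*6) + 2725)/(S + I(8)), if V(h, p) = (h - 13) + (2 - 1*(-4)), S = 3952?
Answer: 2689/3960 ≈ 0.67904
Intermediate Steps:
V(h, p) = -7 + h (V(h, p) = (-13 + h) + (2 + 4) = (-13 + h) + 6 = -7 + h)
(V(-29, 7*6) + 2725)/(S + I(8)) = ((-7 - 29) + 2725)/(3952 + 8) = (-36 + 2725)/3960 = 2689*(1/3960) = 2689/3960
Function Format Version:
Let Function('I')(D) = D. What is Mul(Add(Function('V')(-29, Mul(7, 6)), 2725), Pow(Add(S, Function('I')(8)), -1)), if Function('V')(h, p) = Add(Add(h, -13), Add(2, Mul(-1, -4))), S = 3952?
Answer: Rational(2689, 3960) ≈ 0.67904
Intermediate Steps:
Function('V')(h, p) = Add(-7, h) (Function('V')(h, p) = Add(Add(-13, h), Add(2, 4)) = Add(Add(-13, h), 6) = Add(-7, h))
Mul(Add(Function('V')(-29, Mul(7, 6)), 2725), Pow(Add(S, Function('I')(8)), -1)) = Mul(Add(Add(-7, -29), 2725), Pow(Add(3952, 8), -1)) = Mul(Add(-36, 2725), Pow(3960, -1)) = Mul(2689, Rational(1, 3960)) = Rational(2689, 3960)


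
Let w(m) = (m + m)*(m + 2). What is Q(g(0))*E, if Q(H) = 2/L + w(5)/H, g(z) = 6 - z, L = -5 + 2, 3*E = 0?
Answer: 0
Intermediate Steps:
E = 0 (E = (⅓)*0 = 0)
w(m) = 2*m*(2 + m) (w(m) = (2*m)*(2 + m) = 2*m*(2 + m))
L = -3
Q(H) = -⅔ + 70/H (Q(H) = 2/(-3) + (2*5*(2 + 5))/H = 2*(-⅓) + (2*5*7)/H = -⅔ + 70/H)
Q(g(0))*E = (-⅔ + 70/(6 - 1*0))*0 = (-⅔ + 70/(6 + 0))*0 = (-⅔ + 70/6)*0 = (-⅔ + 70*(⅙))*0 = (-⅔ + 35/3)*0 = 11*0 = 0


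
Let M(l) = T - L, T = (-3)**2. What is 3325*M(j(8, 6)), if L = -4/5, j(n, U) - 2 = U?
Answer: 32585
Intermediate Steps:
j(n, U) = 2 + U
T = 9
L = -4/5 (L = -4*1/5 = -4/5 ≈ -0.80000)
M(l) = 49/5 (M(l) = 9 - 1*(-4/5) = 9 + 4/5 = 49/5)
3325*M(j(8, 6)) = 3325*(49/5) = 32585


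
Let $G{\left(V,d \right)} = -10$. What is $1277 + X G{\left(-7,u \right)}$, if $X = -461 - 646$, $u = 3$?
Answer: $12347$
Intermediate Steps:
$X = -1107$ ($X = -461 - 646 = -1107$)
$1277 + X G{\left(-7,u \right)} = 1277 - -11070 = 1277 + 11070 = 12347$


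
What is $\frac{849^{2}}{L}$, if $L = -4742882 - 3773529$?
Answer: $- \frac{720801}{8516411} \approx -0.084637$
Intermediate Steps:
$L = -8516411$
$\frac{849^{2}}{L} = \frac{849^{2}}{-8516411} = 720801 \left(- \frac{1}{8516411}\right) = - \frac{720801}{8516411}$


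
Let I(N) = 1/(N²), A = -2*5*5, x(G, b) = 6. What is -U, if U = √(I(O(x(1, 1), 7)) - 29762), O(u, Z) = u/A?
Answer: -I*√267233/3 ≈ -172.32*I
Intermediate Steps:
A = -50 (A = -10*5 = -50)
O(u, Z) = -u/50 (O(u, Z) = u/(-50) = u*(-1/50) = -u/50)
I(N) = N⁻²
U = I*√267233/3 (U = √((-1/50*6)⁻² - 29762) = √((-3/25)⁻² - 29762) = √(625/9 - 29762) = √(-267233/9) = I*√267233/3 ≈ 172.32*I)
-U = -I*√267233/3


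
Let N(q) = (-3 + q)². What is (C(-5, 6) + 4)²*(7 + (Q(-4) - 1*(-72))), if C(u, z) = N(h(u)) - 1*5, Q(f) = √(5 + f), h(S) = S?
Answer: 317520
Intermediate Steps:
C(u, z) = -5 + (-3 + u)² (C(u, z) = (-3 + u)² - 1*5 = (-3 + u)² - 5 = -5 + (-3 + u)²)
(C(-5, 6) + 4)²*(7 + (Q(-4) - 1*(-72))) = ((-5 + (-3 - 5)²) + 4)²*(7 + (√(5 - 4) - 1*(-72))) = ((-5 + (-8)²) + 4)²*(7 + (√1 + 72)) = ((-5 + 64) + 4)²*(7 + (1 + 72)) = (59 + 4)²*(7 + 73) = 63²*80 = 3969*80 = 317520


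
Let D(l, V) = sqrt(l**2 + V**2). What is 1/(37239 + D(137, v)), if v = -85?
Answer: 37239/1386717127 - sqrt(25994)/1386717127 ≈ 2.6738e-5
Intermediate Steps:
D(l, V) = sqrt(V**2 + l**2)
1/(37239 + D(137, v)) = 1/(37239 + sqrt((-85)**2 + 137**2)) = 1/(37239 + sqrt(7225 + 18769)) = 1/(37239 + sqrt(25994))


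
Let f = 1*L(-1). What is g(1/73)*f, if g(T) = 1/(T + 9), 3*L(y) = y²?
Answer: 73/1974 ≈ 0.036981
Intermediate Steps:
L(y) = y²/3
g(T) = 1/(9 + T)
f = ⅓ (f = 1*((⅓)*(-1)²) = 1*((⅓)*1) = 1*(⅓) = ⅓ ≈ 0.33333)
g(1/73)*f = (⅓)/(9 + 1/73) = (⅓)/(658/73) = (73/658)*(⅓) = 73/1974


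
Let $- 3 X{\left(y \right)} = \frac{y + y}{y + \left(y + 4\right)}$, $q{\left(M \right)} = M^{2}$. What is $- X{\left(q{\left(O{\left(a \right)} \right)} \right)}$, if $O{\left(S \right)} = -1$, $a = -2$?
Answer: $\frac{1}{9} \approx 0.11111$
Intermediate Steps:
$X{\left(y \right)} = - \frac{2 y}{3 \left(4 + 2 y\right)}$ ($X{\left(y \right)} = - \frac{\left(y + y\right) \frac{1}{y + \left(y + 4\right)}}{3} = - \frac{2 y \frac{1}{y + \left(4 + y\right)}}{3} = - \frac{2 y \frac{1}{4 + 2 y}}{3} = - \frac{2 y}{3 \left(4 + 2 y\right)}$)
$- X{\left(q{\left(O{\left(a \right)} \right)} \right)} = - \frac{\left(-1\right) \left(-1\right)^{2}}{6 + 3 \left(-1\right)^{2}} = - \frac{\left(-1\right) 1}{6 + 3 \cdot 1} = - \frac{\left(-1\right) 1}{6 + 3} = - \frac{\left(-1\right) 1}{9} = \left(-1\right) \left(- \frac{1}{9}\right) = \frac{1}{9}$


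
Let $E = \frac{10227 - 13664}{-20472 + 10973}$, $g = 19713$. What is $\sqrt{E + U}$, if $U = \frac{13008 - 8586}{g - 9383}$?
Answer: $\frac{\sqrt{38803695125510}}{7008905} \approx 0.88876$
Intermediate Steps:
$E = \frac{491}{1357}$ ($E = - \frac{3437}{-9499} = \left(-3437\right) \left(- \frac{1}{9499}\right) = \frac{491}{1357} \approx 0.36183$)
$U = \frac{2211}{5165}$ ($U = \frac{13008 - 8586}{19713 - 9383} = \frac{4422}{10330} = 4422 \cdot \frac{1}{10330} = \frac{2211}{5165} \approx 0.42807$)
$\sqrt{E + U} = \sqrt{\frac{491}{1357} + \frac{2211}{5165}} = \sqrt{\frac{5536342}{7008905}} = \frac{\sqrt{38803695125510}}{7008905}$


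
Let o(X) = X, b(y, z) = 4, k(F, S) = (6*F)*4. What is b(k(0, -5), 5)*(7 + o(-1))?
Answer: 24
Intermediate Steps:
k(F, S) = 24*F
b(k(0, -5), 5)*(7 + o(-1)) = 4*(7 - 1) = 4*6 = 24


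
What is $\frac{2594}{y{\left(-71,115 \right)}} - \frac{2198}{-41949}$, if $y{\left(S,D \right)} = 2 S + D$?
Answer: $- \frac{12084040}{125847} \approx -96.022$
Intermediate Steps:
$y{\left(S,D \right)} = D + 2 S$
$\frac{2594}{y{\left(-71,115 \right)}} - \frac{2198}{-41949} = \frac{2594}{115 + 2 \left(-71\right)} - \frac{2198}{-41949} = \frac{2594}{115 - 142} - - \frac{2198}{41949} = \frac{2594}{-27} + \frac{2198}{41949} = 2594 \left(- \frac{1}{27}\right) + \frac{2198}{41949} = - \frac{2594}{27} + \frac{2198}{41949} = - \frac{12084040}{125847}$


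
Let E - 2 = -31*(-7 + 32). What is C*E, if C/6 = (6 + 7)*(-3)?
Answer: 180882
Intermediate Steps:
C = -234 (C = 6*((6 + 7)*(-3)) = 6*(13*(-3)) = 6*(-39) = -234)
E = -773 (E = 2 - 31*(-7 + 32) = 2 - 31*25 = 2 - 775 = -773)
C*E = -234*(-773) = 180882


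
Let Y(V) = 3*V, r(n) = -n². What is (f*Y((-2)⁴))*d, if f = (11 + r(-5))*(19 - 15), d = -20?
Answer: 53760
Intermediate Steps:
f = -56 (f = (11 - 1*(-5)²)*(19 - 15) = (11 - 1*25)*4 = (11 - 25)*4 = -14*4 = -56)
(f*Y((-2)⁴))*d = -168*(-2)⁴*(-20) = -168*16*(-20) = -56*48*(-20) = -2688*(-20) = 53760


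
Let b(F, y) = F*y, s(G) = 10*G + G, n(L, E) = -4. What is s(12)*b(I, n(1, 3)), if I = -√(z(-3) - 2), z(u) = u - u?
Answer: 528*I*√2 ≈ 746.71*I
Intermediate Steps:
z(u) = 0
s(G) = 11*G
I = -I*√2 (I = -√(0 - 2) = -√(-2) = -I*√2 ≈ -1.4142*I)
s(12)*b(I, n(1, 3)) = (11*12)*(-I*√2*(-4)) = 132*(4*I*√2) = 528*I*√2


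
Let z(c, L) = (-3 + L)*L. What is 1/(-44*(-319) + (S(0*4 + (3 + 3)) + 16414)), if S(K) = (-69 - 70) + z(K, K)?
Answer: 1/30329 ≈ 3.2972e-5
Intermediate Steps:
z(c, L) = L*(-3 + L)
S(K) = -139 + K*(-3 + K) (S(K) = (-69 - 70) + K*(-3 + K) = -139 + K*(-3 + K))
1/(-44*(-319) + (S(0*4 + (3 + 3)) + 16414)) = 1/(-44*(-319) + ((-139 + (0*4 + (3 + 3))*(-3 + (0*4 + (3 + 3)))) + 16414)) = 1/(14036 + ((-139 + (0 + 6)*(-3 + (0 + 6))) + 16414)) = 1/(14036 + ((-139 + 6*(-3 + 6)) + 16414)) = 1/(14036 + ((-139 + 6*3) + 16414)) = 1/(14036 + ((-139 + 18) + 16414)) = 1/(14036 + (-121 + 16414)) = 1/(14036 + 16293) = 1/30329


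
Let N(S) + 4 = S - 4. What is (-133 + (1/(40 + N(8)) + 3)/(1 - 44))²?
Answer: 52386512161/2958400 ≈ 17708.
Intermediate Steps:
N(S) = -8 + S (N(S) = -4 + (S - 4) = -4 + (-4 + S) = -8 + S)
(-133 + (1/(40 + N(8)) + 3)/(1 - 44))² = (-133 + (1/(40 + (-8 + 8)) + 3)/(1 - 44))² = (-133 + (1/(40 + 0) + 3)/(-43))² = (-133 + (1/40 + 3)*(-1/43))² = (-133 + (121/40)*(-1/43))² = (-133 - 121/1720)² = (-228881/1720)² = 52386512161/2958400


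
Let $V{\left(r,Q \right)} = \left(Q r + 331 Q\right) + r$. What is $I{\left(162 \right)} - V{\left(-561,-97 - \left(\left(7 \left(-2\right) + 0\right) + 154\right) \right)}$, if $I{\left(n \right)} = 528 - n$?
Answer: $-53583$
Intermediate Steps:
$V{\left(r,Q \right)} = r + 331 Q + Q r$ ($V{\left(r,Q \right)} = \left(331 Q + Q r\right) + r = r + 331 Q + Q r$)
$I{\left(162 \right)} - V{\left(-561,-97 - \left(\left(7 \left(-2\right) + 0\right) + 154\right) \right)} = \left(528 - 162\right) - \left(-561 + 331 \left(-97 - \left(\left(7 \left(-2\right) + 0\right) + 154\right)\right) + \left(-97 - \left(\left(7 \left(-2\right) + 0\right) + 154\right)\right) \left(-561\right)\right) = \left(528 - 162\right) - \left(-561 + 331 \left(-97 - \left(\left(-14 + 0\right) + 154\right)\right) + \left(-97 - \left(\left(-14 + 0\right) + 154\right)\right) \left(-561\right)\right) = 366 - \left(-561 + 331 \left(-97 - \left(-14 + 154\right)\right) + \left(-97 - \left(-14 + 154\right)\right) \left(-561\right)\right) = 366 - \left(-561 + 331 \left(-97 - 140\right) + \left(-97 - 140\right) \left(-561\right)\right) = 366 - \left(-561 + 331 \left(-237\right) - -132957\right) = 366 - \left(-561 - 78447 + 132957\right) = 366 - 53949 = -53583$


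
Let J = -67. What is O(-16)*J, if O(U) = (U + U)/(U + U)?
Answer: -67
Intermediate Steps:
O(U) = 1 (O(U) = (2*U)/((2*U)) = (2*U)*(1/(2*U)) = 1)
O(-16)*J = 1*(-67) = -67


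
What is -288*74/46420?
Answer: -5328/11605 ≈ -0.45911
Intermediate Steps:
-288*74/46420 = -21312*1/46420 = -5328/11605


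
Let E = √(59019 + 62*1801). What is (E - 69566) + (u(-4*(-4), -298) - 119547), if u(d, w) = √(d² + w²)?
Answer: -189113 + √170681 + 2*√22265 ≈ -1.8840e+5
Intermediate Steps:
E = √170681 (E = √(59019 + 111662) = √170681 ≈ 413.14)
(E - 69566) + (u(-4*(-4), -298) - 119547) = (√170681 - 69566) + (√((-4*(-4))² + (-298)²) - 119547) = (-69566 + √170681) + (√(16² + 88804) - 119547) = (-69566 + √170681) + (√(256 + 88804) - 119547) = (-69566 + √170681) + (√89060 - 119547) = (-69566 + √170681) + (2*√22265 - 119547) = (-69566 + √170681) + (-119547 + 2*√22265) = -189113 + √170681 + 2*√22265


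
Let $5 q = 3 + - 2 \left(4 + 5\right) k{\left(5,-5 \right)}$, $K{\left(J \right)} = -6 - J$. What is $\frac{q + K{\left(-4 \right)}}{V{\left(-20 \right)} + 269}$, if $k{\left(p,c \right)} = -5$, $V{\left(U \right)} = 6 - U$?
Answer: $\frac{83}{1475} \approx 0.056271$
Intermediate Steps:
$q = \frac{93}{5}$ ($q = \frac{3 + - 2 \left(4 + 5\right) \left(-5\right)}{5} = \frac{3 + \left(-2\right) 9 \left(-5\right)}{5} = \frac{3 - -90}{5} = \frac{3 + 90}{5} = \frac{1}{5} \cdot 93 = \frac{93}{5} \approx 18.6$)
$\frac{q + K{\left(-4 \right)}}{V{\left(-20 \right)} + 269} = \frac{\frac{93}{5} - 2}{\left(6 - -20\right) + 269} = \frac{\frac{93}{5} + \left(-6 + 4\right)}{\left(6 + 20\right) + 269} = \frac{\frac{93}{5} - 2}{26 + 269} = \frac{83}{5 \cdot 295} = \frac{83}{5} \cdot \frac{1}{295} = \frac{83}{1475}$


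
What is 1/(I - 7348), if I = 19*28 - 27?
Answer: -1/6843 ≈ -0.00014613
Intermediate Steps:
I = 505 (I = 532 - 27 = 505)
1/(I - 7348) = 1/(505 - 7348) = 1/(-6843) = -1/6843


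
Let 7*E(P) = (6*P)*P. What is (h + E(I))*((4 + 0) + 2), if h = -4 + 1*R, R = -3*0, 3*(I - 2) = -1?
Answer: -68/7 ≈ -9.7143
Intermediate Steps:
I = 5/3 (I = 2 + (⅓)*(-1) = 2 - ⅓ = 5/3 ≈ 1.6667)
R = 0
E(P) = 6*P²/7 (E(P) = ((6*P)*P)/7 = (6*P²)/7 = 6*P²/7)
h = -4 (h = -4 + 1*0 = -4 + 0 = -4)
(h + E(I))*((4 + 0) + 2) = (-4 + 6*(5/3)²/7)*((4 + 0) + 2) = (-4 + (6/7)*(25/9))*(4 + 2) = (-4 + 50/21)*6 = -34/21*6 = -68/7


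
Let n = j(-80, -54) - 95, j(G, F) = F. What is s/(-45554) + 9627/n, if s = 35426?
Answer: -221913416/3393773 ≈ -65.388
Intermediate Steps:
n = -149 (n = -54 - 95 = -149)
s/(-45554) + 9627/n = 35426/(-45554) + 9627/(-149) = 35426*(-1/45554) + 9627*(-1/149) = -17713/22777 - 9627/149 = -221913416/3393773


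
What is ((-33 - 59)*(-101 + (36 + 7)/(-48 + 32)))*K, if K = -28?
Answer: -267099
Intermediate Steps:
((-33 - 59)*(-101 + (36 + 7)/(-48 + 32)))*K = ((-33 - 59)*(-101 + (36 + 7)/(-48 + 32)))*(-28) = -92*(-101 + 43/(-16))*(-28) = -92*(-101 + 43*(-1/16))*(-28) = -92*(-101 - 43/16)*(-28) = -92*(-1659/16)*(-28) = (38157/4)*(-28) = -267099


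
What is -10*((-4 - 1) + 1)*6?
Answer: 240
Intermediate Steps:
-10*((-4 - 1) + 1)*6 = -10*(-5 + 1)*6 = -10*(-4)*6 = 40*6 = 240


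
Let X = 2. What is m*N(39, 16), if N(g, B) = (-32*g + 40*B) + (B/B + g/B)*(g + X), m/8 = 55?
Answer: -411015/2 ≈ -2.0551e+5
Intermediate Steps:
m = 440 (m = 8*55 = 440)
N(g, B) = -32*g + 40*B + (1 + g/B)*(2 + g) (N(g, B) = (-32*g + 40*B) + (B/B + g/B)*(g + 2) = (-32*g + 40*B) + (1 + g/B)*(2 + g) = -32*g + 40*B + (1 + g/B)*(2 + g))
m*N(39, 16) = 440*((39**2 + 2*39 + 16*(2 - 31*39 + 40*16))/16) = 440*((1521 + 78 + 16*(2 - 1209 + 640))/16) = 440*((1521 + 78 + 16*(-567))/16) = 440*((1521 + 78 - 9072)/16) = 440*((1/16)*(-7473)) = 440*(-7473/16) = -411015/2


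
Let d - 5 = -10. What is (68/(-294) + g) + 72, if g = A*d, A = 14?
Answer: 260/147 ≈ 1.7687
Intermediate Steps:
d = -5 (d = 5 - 10 = -5)
g = -70 (g = 14*(-5) = -70)
(68/(-294) + g) + 72 = (68/(-294) - 70) + 72 = (68*(-1/294) - 70) + 72 = (-34/147 - 70) + 72 = -10324/147 + 72 = 260/147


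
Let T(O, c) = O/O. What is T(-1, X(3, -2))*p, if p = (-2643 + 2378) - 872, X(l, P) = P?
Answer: -1137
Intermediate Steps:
T(O, c) = 1
p = -1137 (p = -265 - 872 = -1137)
T(-1, X(3, -2))*p = 1*(-1137) = -1137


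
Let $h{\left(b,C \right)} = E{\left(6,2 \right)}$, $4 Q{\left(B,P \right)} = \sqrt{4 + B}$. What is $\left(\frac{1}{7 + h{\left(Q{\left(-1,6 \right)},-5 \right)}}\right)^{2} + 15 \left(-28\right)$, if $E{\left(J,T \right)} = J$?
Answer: $- \frac{70979}{169} \approx -419.99$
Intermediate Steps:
$Q{\left(B,P \right)} = \frac{\sqrt{4 + B}}{4}$
$h{\left(b,C \right)} = 6$
$\left(\frac{1}{7 + h{\left(Q{\left(-1,6 \right)},-5 \right)}}\right)^{2} + 15 \left(-28\right) = \left(\frac{1}{7 + 6}\right)^{2} + 15 \left(-28\right) = \left(\frac{1}{13}\right)^{2} - 420 = \frac{1}{169} - 420 = - \frac{70979}{169}$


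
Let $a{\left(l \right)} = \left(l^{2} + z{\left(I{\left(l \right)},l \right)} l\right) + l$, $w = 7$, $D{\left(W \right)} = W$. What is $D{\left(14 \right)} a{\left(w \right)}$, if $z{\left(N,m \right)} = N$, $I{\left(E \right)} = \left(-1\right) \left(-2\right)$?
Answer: $980$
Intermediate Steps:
$I{\left(E \right)} = 2$
$a{\left(l \right)} = l^{2} + 3 l$ ($a{\left(l \right)} = \left(l^{2} + 2 l\right) + l = l^{2} + 3 l$)
$D{\left(14 \right)} a{\left(w \right)} = 14 \cdot 7 \left(3 + 7\right) = 14 \cdot 7 \cdot 10 = 14 \cdot 70 = 980$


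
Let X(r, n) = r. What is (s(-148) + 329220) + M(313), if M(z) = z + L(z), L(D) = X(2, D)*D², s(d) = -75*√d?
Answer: 525471 - 150*I*√37 ≈ 5.2547e+5 - 912.41*I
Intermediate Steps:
L(D) = 2*D²
M(z) = z + 2*z²
(s(-148) + 329220) + M(313) = (-150*I*√37 + 329220) + 313*(1 + 2*313) = (-150*I*√37 + 329220) + 313*(1 + 626) = (-150*I*√37 + 329220) + 313*627 = (329220 - 150*I*√37) + 196251 = 525471 - 150*I*√37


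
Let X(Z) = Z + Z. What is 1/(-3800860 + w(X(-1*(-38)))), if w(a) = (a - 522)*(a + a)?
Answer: -1/3868652 ≈ -2.5849e-7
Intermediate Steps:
X(Z) = 2*Z
w(a) = 2*a*(-522 + a) (w(a) = (-522 + a)*(2*a) = 2*a*(-522 + a))
1/(-3800860 + w(X(-1*(-38)))) = 1/(-3800860 + 2*(2*(-1*(-38)))*(-522 + 2*(-1*(-38)))) = 1/(-3800860 + 2*(2*38)*(-522 + 2*38)) = 1/(-3800860 + 2*76*(-522 + 76)) = 1/(-3800860 + 2*76*(-446)) = 1/(-3800860 - 67792) = 1/(-3868652) = -1/3868652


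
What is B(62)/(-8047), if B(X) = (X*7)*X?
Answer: -26908/8047 ≈ -3.3439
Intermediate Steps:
B(X) = 7*X**2 (B(X) = (7*X)*X = 7*X**2)
B(62)/(-8047) = (7*62**2)/(-8047) = (7*3844)*(-1/8047) = 26908*(-1/8047) = -26908/8047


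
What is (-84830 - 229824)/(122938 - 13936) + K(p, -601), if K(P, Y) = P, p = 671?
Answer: 36412844/54501 ≈ 668.11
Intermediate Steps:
(-84830 - 229824)/(122938 - 13936) + K(p, -601) = (-84830 - 229824)/(122938 - 13936) + 671 = -314654/109002 + 671 = -314654*1/109002 + 671 = -157327/54501 + 671 = 36412844/54501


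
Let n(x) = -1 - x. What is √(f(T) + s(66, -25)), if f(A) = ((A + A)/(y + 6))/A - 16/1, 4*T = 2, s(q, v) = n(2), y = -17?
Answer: I*√2321/11 ≈ 4.3797*I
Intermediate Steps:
s(q, v) = -3 (s(q, v) = -1 - 1*2 = -1 - 2 = -3)
T = ½ (T = (¼)*2 = ½ ≈ 0.50000)
f(A) = -178/11 (f(A) = ((A + A)/(-17 + 6))/A - 16/1 = ((2*A)/(-11))/A - 16*1 = ((2*A)*(-1/11))/A - 16 = (-2*A/11)/A - 16 = -2/11 - 16 = -178/11)
√(f(T) + s(66, -25)) = √(-178/11 - 3) = √(-211/11) = I*√2321/11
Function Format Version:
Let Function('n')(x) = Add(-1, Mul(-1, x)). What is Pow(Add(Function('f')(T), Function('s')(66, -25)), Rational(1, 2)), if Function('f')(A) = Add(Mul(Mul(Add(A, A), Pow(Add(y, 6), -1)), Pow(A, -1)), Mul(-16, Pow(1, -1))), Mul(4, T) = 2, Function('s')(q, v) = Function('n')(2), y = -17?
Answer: Mul(Rational(1, 11), I, Pow(2321, Rational(1, 2))) ≈ Mul(4.3797, I)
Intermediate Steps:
Function('s')(q, v) = -3 (Function('s')(q, v) = Add(-1, Mul(-1, 2)) = Add(-1, -2) = -3)
T = Rational(1, 2) (T = Mul(Rational(1, 4), 2) = Rational(1, 2) ≈ 0.50000)
Function('f')(A) = Rational(-178, 11) (Function('f')(A) = Add(Mul(Mul(Add(A, A), Pow(Add(-17, 6), -1)), Pow(A, -1)), Mul(-16, Pow(1, -1))) = Add(Mul(Mul(Mul(2, A), Pow(-11, -1)), Pow(A, -1)), Mul(-16, 1)) = Add(Mul(Mul(Mul(2, A), Rational(-1, 11)), Pow(A, -1)), -16) = Add(Mul(Mul(Rational(-2, 11), A), Pow(A, -1)), -16) = Add(Rational(-2, 11), -16) = Rational(-178, 11))
Pow(Add(Function('f')(T), Function('s')(66, -25)), Rational(1, 2)) = Pow(Add(Rational(-178, 11), -3), Rational(1, 2)) = Pow(Rational(-211, 11), Rational(1, 2)) = Mul(Rational(1, 11), I, Pow(2321, Rational(1, 2)))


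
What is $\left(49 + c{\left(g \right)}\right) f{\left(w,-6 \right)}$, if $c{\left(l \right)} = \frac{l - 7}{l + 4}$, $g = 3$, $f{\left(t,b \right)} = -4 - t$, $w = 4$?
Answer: $- \frac{2712}{7} \approx -387.43$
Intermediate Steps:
$c{\left(l \right)} = \frac{-7 + l}{4 + l}$
$\left(49 + c{\left(g \right)}\right) f{\left(w,-6 \right)} = \left(49 + \frac{-7 + 3}{4 + 3}\right) \left(-4 - 4\right) = \left(49 + \frac{1}{7} \left(-4\right)\right) \left(-4 - 4\right) = \left(49 + \frac{1}{7} \left(-4\right)\right) \left(-8\right) = \left(49 - \frac{4}{7}\right) \left(-8\right) = \frac{339}{7} \left(-8\right) = - \frac{2712}{7}$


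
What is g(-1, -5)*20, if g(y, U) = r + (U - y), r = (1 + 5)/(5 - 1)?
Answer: -50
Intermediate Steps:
r = 3/2 (r = 6/4 = 6*(¼) = 3/2 ≈ 1.5000)
g(y, U) = 3/2 + U - y (g(y, U) = 3/2 + (U - y) = 3/2 + U - y)
g(-1, -5)*20 = (3/2 - 5 - 1*(-1))*20 = (3/2 - 5 + 1)*20 = -5/2*20 = -50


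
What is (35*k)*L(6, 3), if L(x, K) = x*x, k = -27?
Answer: -34020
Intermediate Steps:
L(x, K) = x²
(35*k)*L(6, 3) = (35*(-27))*6² = -945*36 = -34020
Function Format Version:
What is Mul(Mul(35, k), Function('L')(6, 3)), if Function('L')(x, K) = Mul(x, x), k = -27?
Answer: -34020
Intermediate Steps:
Function('L')(x, K) = Pow(x, 2)
Mul(Mul(35, k), Function('L')(6, 3)) = Mul(Mul(35, -27), Pow(6, 2)) = Mul(-945, 36) = -34020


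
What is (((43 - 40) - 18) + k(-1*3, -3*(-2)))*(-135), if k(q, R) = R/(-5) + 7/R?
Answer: 4059/2 ≈ 2029.5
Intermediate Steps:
k(q, R) = 7/R - R/5 (k(q, R) = R*(-1/5) + 7/R = -R/5 + 7/R = 7/R - R/5)
(((43 - 40) - 18) + k(-1*3, -3*(-2)))*(-135) = (((43 - 40) - 18) + (7/((-3*(-2))) - (-3)*(-2)/5))*(-135) = ((3 - 18) + (7/6 - 1/5*6))*(-135) = (-15 + (7*(1/6) - 6/5))*(-135) = (-15 + (7/6 - 6/5))*(-135) = (-15 - 1/30)*(-135) = -451/30*(-135) = 4059/2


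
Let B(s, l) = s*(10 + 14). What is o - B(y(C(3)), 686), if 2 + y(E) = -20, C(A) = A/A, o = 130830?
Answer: 131358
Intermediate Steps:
C(A) = 1
y(E) = -22 (y(E) = -2 - 20 = -22)
B(s, l) = 24*s (B(s, l) = s*24 = 24*s)
o - B(y(C(3)), 686) = 130830 - 24*(-22) = 130830 - 1*(-528) = 130830 + 528 = 131358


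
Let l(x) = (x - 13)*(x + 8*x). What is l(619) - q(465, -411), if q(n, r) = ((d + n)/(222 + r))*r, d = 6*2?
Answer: 23624921/7 ≈ 3.3750e+6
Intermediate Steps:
l(x) = 9*x*(-13 + x) (l(x) = (-13 + x)*(9*x) = 9*x*(-13 + x))
d = 12
q(n, r) = r*(12 + n)/(222 + r) (q(n, r) = ((12 + n)/(222 + r))*r = r*(12 + n)/(222 + r))
l(619) - q(465, -411) = 9*619*(-13 + 619) - (-411)*(12 + 465)/(222 - 411) = 9*619*606 - (-411)*477/(-189) = 3376026 - (-411)*(-1)*477/189 = 3376026 - 1*7261/7 = 3376026 - 7261/7 = 23624921/7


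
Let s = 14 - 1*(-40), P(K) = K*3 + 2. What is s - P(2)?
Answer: 46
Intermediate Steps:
P(K) = 2 + 3*K (P(K) = 3*K + 2 = 2 + 3*K)
s = 54 (s = 14 + 40 = 54)
s - P(2) = 54 - (2 + 3*2) = 54 - (2 + 6) = 54 - 1*8 = 54 - 8 = 46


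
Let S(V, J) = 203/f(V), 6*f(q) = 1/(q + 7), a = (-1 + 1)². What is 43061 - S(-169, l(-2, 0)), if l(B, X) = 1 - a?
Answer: 240377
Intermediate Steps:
a = 0 (a = 0² = 0)
l(B, X) = 1 (l(B, X) = 1 - 1*0 = 1 + 0 = 1)
f(q) = 1/(6*(7 + q)) (f(q) = 1/(6*(q + 7)) = 1/(6*(7 + q)))
S(V, J) = 8526 + 1218*V (S(V, J) = 203/((1/(6*(7 + V)))) = 203*(42 + 6*V) = 8526 + 1218*V)
43061 - S(-169, l(-2, 0)) = 43061 - (8526 + 1218*(-169)) = 43061 - (8526 - 205842) = 43061 - 1*(-197316) = 43061 + 197316 = 240377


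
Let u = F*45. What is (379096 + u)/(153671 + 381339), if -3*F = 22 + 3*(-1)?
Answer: 378811/535010 ≈ 0.70805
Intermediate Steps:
F = -19/3 (F = -(22 + 3*(-1))/3 = -(22 - 3)/3 = -1/3*19 = -19/3 ≈ -6.3333)
u = -285 (u = -19/3*45 = -285)
(379096 + u)/(153671 + 381339) = (379096 - 285)/(153671 + 381339) = 378811/535010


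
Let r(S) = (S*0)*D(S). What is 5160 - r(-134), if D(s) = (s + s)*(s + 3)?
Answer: 5160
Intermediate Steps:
D(s) = 2*s*(3 + s) (D(s) = (2*s)*(3 + s) = 2*s*(3 + s))
r(S) = 0 (r(S) = (S*0)*(2*S*(3 + S)) = 0*(2*S*(3 + S)) = 0)
5160 - r(-134) = 5160 - 1*0 = 5160 + 0 = 5160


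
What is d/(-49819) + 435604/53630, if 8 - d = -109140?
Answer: 7923874218/1335896485 ≈ 5.9315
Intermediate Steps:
d = 109148 (d = 8 - 1*(-109140) = 8 + 109140 = 109148)
d/(-49819) + 435604/53630 = 109148/(-49819) + 435604/53630 = 109148*(-1/49819) + 435604*(1/53630) = -109148/49819 + 217802/26815 = 7923874218/1335896485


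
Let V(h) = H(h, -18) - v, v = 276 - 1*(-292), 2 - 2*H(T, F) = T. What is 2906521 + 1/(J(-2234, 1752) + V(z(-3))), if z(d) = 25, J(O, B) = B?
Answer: 6815791747/2345 ≈ 2.9065e+6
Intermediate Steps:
H(T, F) = 1 - T/2
v = 568 (v = 276 + 292 = 568)
V(h) = -567 - h/2 (V(h) = (1 - h/2) - 1*568 = (1 - h/2) - 568 = -567 - h/2)
2906521 + 1/(J(-2234, 1752) + V(z(-3))) = 2906521 + 1/(1752 + (-567 - ½*25)) = 2906521 + 1/(1752 + (-567 - 25/2)) = 2906521 + 1/(1752 - 1159/2) = 2906521 + 1/(2345/2) = 2906521 + 2/2345 = 6815791747/2345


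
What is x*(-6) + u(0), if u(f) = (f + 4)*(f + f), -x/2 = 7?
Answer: 84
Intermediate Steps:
x = -14 (x = -2*7 = -14)
u(f) = 2*f*(4 + f) (u(f) = (4 + f)*(2*f) = 2*f*(4 + f))
x*(-6) + u(0) = -14*(-6) + 2*0*(4 + 0) = 84 + 2*0*4 = 84 + 0 = 84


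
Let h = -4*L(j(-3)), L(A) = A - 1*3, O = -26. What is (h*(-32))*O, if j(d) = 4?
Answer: -3328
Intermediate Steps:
L(A) = -3 + A (L(A) = A - 3 = -3 + A)
h = -4 (h = -4*(-3 + 4) = -4*1 = -4)
(h*(-32))*O = -4*(-32)*(-26) = 128*(-26) = -3328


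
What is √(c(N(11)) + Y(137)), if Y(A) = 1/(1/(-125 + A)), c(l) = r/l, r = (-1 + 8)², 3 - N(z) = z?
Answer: √94/4 ≈ 2.4238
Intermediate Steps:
N(z) = 3 - z
r = 49 (r = 7² = 49)
c(l) = 49/l
Y(A) = -125 + A
√(c(N(11)) + Y(137)) = √(49/(3 - 1*11) + (-125 + 137)) = √(49/(3 - 11) + 12) = √(49/(-8) + 12) = √(49*(-⅛) + 12) = √(-49/8 + 12) = √(47/8) = √94/4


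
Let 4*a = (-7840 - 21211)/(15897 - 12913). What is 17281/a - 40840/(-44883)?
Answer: -841513741208/118536003 ≈ -7099.2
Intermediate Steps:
a = -29051/11936 (a = ((-7840 - 21211)/(15897 - 12913))/4 = (-29051/2984)/4 = (-29051*1/2984)/4 = (¼)*(-29051/2984) = -29051/11936 ≈ -2.4339)
17281/a - 40840/(-44883) = 17281/(-29051/11936) - 40840/(-44883) = 17281*(-11936/29051) - 40840*(-1/44883) = -18751456/2641 + 40840/44883 = -841513741208/118536003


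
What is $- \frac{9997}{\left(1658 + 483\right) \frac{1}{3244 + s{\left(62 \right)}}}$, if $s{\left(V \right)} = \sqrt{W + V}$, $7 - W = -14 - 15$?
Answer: $- \frac{32430268}{2141} - \frac{69979 \sqrt{2}}{2141} \approx -15193.0$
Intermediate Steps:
$W = 36$ ($W = 7 - \left(-14 - 15\right) = 7 - -29 = 7 + 29 = 36$)
$s{\left(V \right)} = \sqrt{36 + V}$
$- \frac{9997}{\left(1658 + 483\right) \frac{1}{3244 + s{\left(62 \right)}}} = - \frac{9997}{\left(1658 + 483\right) \frac{1}{3244 + \sqrt{36 + 62}}} = - \frac{9997}{2141 \frac{1}{3244 + \sqrt{98}}} = - \frac{9997}{2141 \frac{1}{3244 + 7 \sqrt{2}}} = - 9997 \left(\frac{3244}{2141} + \frac{7 \sqrt{2}}{2141}\right) = - \frac{32430268}{2141} - \frac{69979 \sqrt{2}}{2141}$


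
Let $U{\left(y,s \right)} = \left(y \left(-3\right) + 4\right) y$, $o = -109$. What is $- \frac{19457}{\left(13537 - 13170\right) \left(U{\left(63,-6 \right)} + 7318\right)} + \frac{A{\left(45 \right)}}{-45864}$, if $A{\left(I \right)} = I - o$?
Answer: $\frac{46232663}{5214340404} \approx 0.0088664$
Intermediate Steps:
$A{\left(I \right)} = 109 + I$ ($A{\left(I \right)} = I - -109 = I + 109 = 109 + I$)
$U{\left(y,s \right)} = y \left(4 - 3 y\right)$ ($U{\left(y,s \right)} = \left(- 3 y + 4\right) y = \left(4 - 3 y\right) y = y \left(4 - 3 y\right)$)
$- \frac{19457}{\left(13537 - 13170\right) \left(U{\left(63,-6 \right)} + 7318\right)} + \frac{A{\left(45 \right)}}{-45864} = - \frac{19457}{\left(13537 - 13170\right) \left(63 \left(4 - 189\right) + 7318\right)} + \frac{109 + 45}{-45864} = - \frac{19457}{367 \left(63 \left(4 - 189\right) + 7318\right)} + 154 \left(- \frac{1}{45864}\right) = - \frac{19457}{367 \left(63 \left(-185\right) + 7318\right)} - \frac{11}{3276} = - \frac{19457}{367 \left(-11655 + 7318\right)} - \frac{11}{3276} = - \frac{19457}{367 \left(-4337\right)} - \frac{11}{3276} = - \frac{19457}{-1591679} - \frac{11}{3276} = \left(-19457\right) \left(- \frac{1}{1591679}\right) - \frac{11}{3276} = \frac{19457}{1591679} - \frac{11}{3276} = \frac{46232663}{5214340404}$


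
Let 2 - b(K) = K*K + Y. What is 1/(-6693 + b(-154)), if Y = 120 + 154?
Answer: -1/30681 ≈ -3.2593e-5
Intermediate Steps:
Y = 274
b(K) = -272 - K**2 (b(K) = 2 - (K*K + 274) = 2 - (K**2 + 274) = 2 - (274 + K**2) = 2 + (-274 - K**2) = -272 - K**2)
1/(-6693 + b(-154)) = 1/(-6693 + (-272 - 1*(-154)**2)) = 1/(-6693 + (-272 - 1*23716)) = 1/(-6693 + (-272 - 23716)) = 1/(-6693 - 23988) = 1/(-30681) = -1/30681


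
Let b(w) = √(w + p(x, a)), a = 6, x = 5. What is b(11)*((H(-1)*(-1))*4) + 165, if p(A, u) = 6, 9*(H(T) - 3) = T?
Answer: 165 - 104*√17/9 ≈ 117.36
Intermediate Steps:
H(T) = 3 + T/9
b(w) = √(6 + w) (b(w) = √(w + 6) = √(6 + w))
b(11)*((H(-1)*(-1))*4) + 165 = √(6 + 11)*(((3 + (⅑)*(-1))*(-1))*4) + 165 = √17*(((3 - ⅑)*(-1))*4) + 165 = √17*(((26/9)*(-1))*4) + 165 = √17*(-26/9*4) + 165 = √17*(-104/9) + 165 = -104*√17/9 + 165 = 165 - 104*√17/9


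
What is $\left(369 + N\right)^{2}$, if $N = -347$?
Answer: $484$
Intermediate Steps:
$\left(369 + N\right)^{2} = \left(369 - 347\right)^{2} = 22^{2} = 484$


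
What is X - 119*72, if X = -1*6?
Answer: -8574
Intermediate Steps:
X = -6
X - 119*72 = -6 - 119*72 = -6 - 8568 = -8574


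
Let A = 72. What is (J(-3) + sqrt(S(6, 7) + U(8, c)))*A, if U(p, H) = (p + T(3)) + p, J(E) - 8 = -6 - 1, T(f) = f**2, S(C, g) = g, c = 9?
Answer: 72 + 288*sqrt(2) ≈ 479.29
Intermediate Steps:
J(E) = 1 (J(E) = 8 + (-6 - 1) = 8 - 7 = 1)
U(p, H) = 9 + 2*p (U(p, H) = (p + 3**2) + p = (p + 9) + p = (9 + p) + p = 9 + 2*p)
(J(-3) + sqrt(S(6, 7) + U(8, c)))*A = (1 + sqrt(7 + (9 + 2*8)))*72 = (1 + sqrt(7 + (9 + 16)))*72 = (1 + sqrt(7 + 25))*72 = (1 + sqrt(32))*72 = (1 + 4*sqrt(2))*72 = 72 + 288*sqrt(2)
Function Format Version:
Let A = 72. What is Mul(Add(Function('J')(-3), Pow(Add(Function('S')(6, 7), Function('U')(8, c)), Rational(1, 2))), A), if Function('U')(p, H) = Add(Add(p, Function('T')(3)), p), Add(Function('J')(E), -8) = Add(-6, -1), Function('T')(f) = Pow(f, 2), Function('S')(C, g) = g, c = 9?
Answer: Add(72, Mul(288, Pow(2, Rational(1, 2)))) ≈ 479.29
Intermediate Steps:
Function('J')(E) = 1 (Function('J')(E) = Add(8, Add(-6, -1)) = Add(8, -7) = 1)
Function('U')(p, H) = Add(9, Mul(2, p)) (Function('U')(p, H) = Add(Add(p, Pow(3, 2)), p) = Add(Add(p, 9), p) = Add(Add(9, p), p) = Add(9, Mul(2, p)))
Mul(Add(Function('J')(-3), Pow(Add(Function('S')(6, 7), Function('U')(8, c)), Rational(1, 2))), A) = Mul(Add(1, Pow(Add(7, Add(9, Mul(2, 8))), Rational(1, 2))), 72) = Mul(Add(1, Pow(Add(7, Add(9, 16)), Rational(1, 2))), 72) = Mul(Add(1, Pow(Add(7, 25), Rational(1, 2))), 72) = Mul(Add(1, Pow(32, Rational(1, 2))), 72) = Mul(Add(1, Mul(4, Pow(2, Rational(1, 2)))), 72) = Add(72, Mul(288, Pow(2, Rational(1, 2))))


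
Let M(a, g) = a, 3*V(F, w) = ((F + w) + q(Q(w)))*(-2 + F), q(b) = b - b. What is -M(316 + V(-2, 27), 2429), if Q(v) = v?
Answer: -848/3 ≈ -282.67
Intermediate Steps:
q(b) = 0
V(F, w) = (-2 + F)*(F + w)/3 (V(F, w) = (((F + w) + 0)*(-2 + F))/3 = ((F + w)*(-2 + F))/3 = ((-2 + F)*(F + w))/3 = (-2 + F)*(F + w)/3)
-M(316 + V(-2, 27), 2429) = -(316 + (-⅔*(-2) - ⅔*27 + (⅓)*(-2)² + (⅓)*(-2)*27)) = -(316 + (4/3 - 18 + (⅓)*4 - 18)) = -(316 + (4/3 - 18 + 4/3 - 18)) = -(316 - 100/3) = -1*848/3 = -848/3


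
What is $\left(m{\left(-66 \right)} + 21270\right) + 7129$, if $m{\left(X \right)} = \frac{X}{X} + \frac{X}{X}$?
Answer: $28401$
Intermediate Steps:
$m{\left(X \right)} = 2$ ($m{\left(X \right)} = 1 + 1 = 2$)
$\left(m{\left(-66 \right)} + 21270\right) + 7129 = \left(2 + 21270\right) + 7129 = 21272 + 7129 = 28401$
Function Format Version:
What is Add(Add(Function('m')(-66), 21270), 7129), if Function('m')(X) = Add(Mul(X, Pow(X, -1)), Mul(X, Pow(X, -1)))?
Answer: 28401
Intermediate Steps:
Function('m')(X) = 2 (Function('m')(X) = Add(1, 1) = 2)
Add(Add(Function('m')(-66), 21270), 7129) = Add(Add(2, 21270), 7129) = Add(21272, 7129) = 28401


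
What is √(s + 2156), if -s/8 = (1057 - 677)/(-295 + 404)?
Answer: 2*√6321019/109 ≈ 46.131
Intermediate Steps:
s = -3040/109 (s = -8*(1057 - 677)/(-295 + 404) = -3040/109 ≈ -27.890)
√(s + 2156) = √(-3040/109 + 2156) = √(231964/109) = 2*√6321019/109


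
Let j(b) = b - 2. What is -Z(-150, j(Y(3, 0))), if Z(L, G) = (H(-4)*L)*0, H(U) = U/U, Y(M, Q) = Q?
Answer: 0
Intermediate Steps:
H(U) = 1
j(b) = -2 + b
Z(L, G) = 0 (Z(L, G) = (1*L)*0 = L*0 = 0)
-Z(-150, j(Y(3, 0))) = -1*0 = 0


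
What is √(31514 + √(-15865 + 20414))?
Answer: √(31514 + √4549) ≈ 177.71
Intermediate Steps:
√(31514 + √(-15865 + 20414)) = √(31514 + √4549)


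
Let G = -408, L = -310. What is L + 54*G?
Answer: -22342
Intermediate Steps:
L + 54*G = -310 + 54*(-408) = -310 - 22032 = -22342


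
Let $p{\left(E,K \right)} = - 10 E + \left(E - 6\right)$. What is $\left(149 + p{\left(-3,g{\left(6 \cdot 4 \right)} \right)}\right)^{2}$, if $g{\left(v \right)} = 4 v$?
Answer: $28900$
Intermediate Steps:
$p{\left(E,K \right)} = -6 - 9 E$ ($p{\left(E,K \right)} = - 10 E + \left(E - 6\right) = - 10 E + \left(-6 + E\right) = -6 - 9 E$)
$\left(149 + p{\left(-3,g{\left(6 \cdot 4 \right)} \right)}\right)^{2} = \left(149 - -21\right)^{2} = \left(149 + \left(-6 + 27\right)\right)^{2} = \left(149 + 21\right)^{2} = 170^{2} = 28900$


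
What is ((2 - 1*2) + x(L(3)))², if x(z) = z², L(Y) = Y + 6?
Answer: 6561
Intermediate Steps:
L(Y) = 6 + Y
((2 - 1*2) + x(L(3)))² = ((2 - 1*2) + (6 + 3)²)² = ((2 - 2) + 9²)² = (0 + 81)² = 81² = 6561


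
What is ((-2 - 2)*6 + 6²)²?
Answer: 144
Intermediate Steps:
((-2 - 2)*6 + 6²)² = (-4*6 + 36)² = (-24 + 36)² = 12² = 144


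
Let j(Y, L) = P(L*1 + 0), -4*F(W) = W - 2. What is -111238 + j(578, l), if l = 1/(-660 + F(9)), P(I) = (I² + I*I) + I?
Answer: -779401182498/7006609 ≈ -1.1124e+5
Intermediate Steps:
F(W) = ½ - W/4 (F(W) = -(W - 2)/4 = -(-2 + W)/4 = ½ - W/4)
P(I) = I + 2*I² (P(I) = (I² + I²) + I = 2*I² + I = I + 2*I²)
l = -4/2647 (l = 1/(-660 + (½ - ¼*9)) = 1/(-660 + (½ - 9/4)) = 1/(-660 - 7/4) = 1/(-2647/4) = -4/2647 ≈ -0.0015111)
j(Y, L) = L*(1 + 2*L) (j(Y, L) = (L*1 + 0)*(1 + 2*(L*1 + 0)) = (L + 0)*(1 + 2*(L + 0)) = L*(1 + 2*L))
-111238 + j(578, l) = -111238 - 4*(1 + 2*(-4/2647))/2647 = -111238 - 4*(1 - 8/2647)/2647 = -111238 - 4/2647*2639/2647 = -111238 - 10556/7006609 = -779401182498/7006609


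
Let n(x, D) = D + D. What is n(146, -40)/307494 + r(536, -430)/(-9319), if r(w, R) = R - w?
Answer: 148146842/1432768293 ≈ 0.10340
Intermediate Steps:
n(x, D) = 2*D
n(146, -40)/307494 + r(536, -430)/(-9319) = (2*(-40))/307494 + (-430 - 1*536)/(-9319) = -80*1/307494 + (-430 - 536)*(-1/9319) = -40/153747 - 966*(-1/9319) = -40/153747 + 966/9319 = 148146842/1432768293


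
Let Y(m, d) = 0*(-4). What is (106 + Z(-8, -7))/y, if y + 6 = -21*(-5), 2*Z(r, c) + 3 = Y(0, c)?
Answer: 19/18 ≈ 1.0556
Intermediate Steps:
Y(m, d) = 0
Z(r, c) = -3/2 (Z(r, c) = -3/2 + (½)*0 = -3/2 + 0 = -3/2)
y = 99 (y = -6 - 21*(-5) = -6 + 105 = 99)
(106 + Z(-8, -7))/y = (106 - 3/2)/99 = (209/2)*(1/99) = 19/18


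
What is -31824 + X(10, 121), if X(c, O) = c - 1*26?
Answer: -31840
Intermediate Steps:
X(c, O) = -26 + c (X(c, O) = c - 26 = -26 + c)
-31824 + X(10, 121) = -31824 + (-26 + 10) = -31824 - 16 = -31840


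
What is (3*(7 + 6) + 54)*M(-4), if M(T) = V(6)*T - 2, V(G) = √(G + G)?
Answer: -186 - 744*√3 ≈ -1474.6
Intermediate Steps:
V(G) = √2*√G (V(G) = √(2*G) = √2*√G)
M(T) = -2 + 2*T*√3 (M(T) = (√2*√6)*T - 2 = (2*√3)*T - 2 = 2*T*√3 - 2 = -2 + 2*T*√3)
(3*(7 + 6) + 54)*M(-4) = (3*(7 + 6) + 54)*(-2 + 2*(-4)*√3) = (3*13 + 54)*(-2 - 8*√3) = (39 + 54)*(-2 - 8*√3) = 93*(-2 - 8*√3) = -186 - 744*√3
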